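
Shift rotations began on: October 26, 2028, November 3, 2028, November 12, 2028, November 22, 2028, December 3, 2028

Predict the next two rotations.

The spacing grows by 1 each time: 8, 9, 10, 11 days.
Next gap: 12 days. December 3, 2028 + 12 days = December 15, 2028.
Next gap: 13 days. December 15, 2028 + 13 days = December 28, 2028.

December 15, 2028; December 28, 2028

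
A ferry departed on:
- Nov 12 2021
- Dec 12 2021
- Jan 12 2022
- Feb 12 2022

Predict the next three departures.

Each date is the 12th; the gaps (30, 31, 31) track the month lengths.
The rule is the 12th of each month.
March 2022: Mar 12 2022.
Next: April 2022 → Apr 12 2022.
Next: May 2022 → May 12 2022.

Mar 12 2022, Apr 12 2022, May 12 2022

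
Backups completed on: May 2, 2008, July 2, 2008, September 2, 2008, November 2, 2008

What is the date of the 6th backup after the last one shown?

Gaps: 61, 62, 61 days — not constant. Every event is on the 2nd of the month.
Pattern: the 2nd of every 2 months.
January 2009: January 2, 2009.
March 2009: March 2, 2009.
Next: May 2009 → May 2, 2009.
Next: July 2009 → July 2, 2009.
Next: September 2009 → September 2, 2009.
Next: November 2009 → November 2, 2009.

November 2, 2009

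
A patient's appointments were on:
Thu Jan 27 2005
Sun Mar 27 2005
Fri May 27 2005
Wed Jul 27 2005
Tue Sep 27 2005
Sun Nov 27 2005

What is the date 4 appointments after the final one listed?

Thu Jul 27 2006

Each date is the 27th; the gaps (59, 61, 61, 62, 61) track the month lengths.
The rule is the 27th of every 2 months.
January 2006: Fri Jan 27 2006.
March 2006: Mon Mar 27 2006.
Next: May 2006 → Sat May 27 2006.
July 2006: Thu Jul 27 2006.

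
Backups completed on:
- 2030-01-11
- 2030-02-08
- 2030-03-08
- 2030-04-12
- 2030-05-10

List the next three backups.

All dates are Fridays, 28, 28, 35, 28 days apart.
Specifically, the 2nd Friday of each month.
June 2030 — 2nd Friday is 2030-06-14.
2nd Friday of July 2030: 2030-07-12.
2nd Friday of August 2030: 2030-08-09.

2030-06-14, 2030-07-12, 2030-08-09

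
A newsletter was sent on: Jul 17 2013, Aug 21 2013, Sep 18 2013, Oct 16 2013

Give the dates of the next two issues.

Gaps: 35, 28, 28 days — a mix of 28 and 35. Every date is a Wednesday.
Each is the 3rd Wednesday of its month.
November 2013 — 3rd Wednesday is Nov 20 2013.
3rd Wednesday of December 2013: Dec 18 2013.

Nov 20 2013, Dec 18 2013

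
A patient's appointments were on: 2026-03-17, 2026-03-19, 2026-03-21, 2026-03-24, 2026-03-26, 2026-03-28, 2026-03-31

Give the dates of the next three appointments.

2026-04-02, 2026-04-04, 2026-04-07

The gap pattern 2, 2, 3, 2, 2, 3 repeats every 3 events.
These are the Tuesdays, Thursdays and Saturdays of each week.
Next Thursday: 2026-04-02.
The following Saturday is 2026-04-04.
Next Tuesday: 2026-04-07.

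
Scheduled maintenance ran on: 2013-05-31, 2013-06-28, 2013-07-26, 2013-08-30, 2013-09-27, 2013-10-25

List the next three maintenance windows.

2013-11-29, 2013-12-27, 2014-01-31

Every date is a Friday; gaps 28, 28, 35, 28, 28 days.
Each is the last Friday of its month (at least one falls on the 29th or later, ruling out '4th Friday').
Last Friday of November 2013: 2013-11-29.
Last Friday of December 2013: 2013-12-27.
Last Friday of January 2014: 2014-01-31.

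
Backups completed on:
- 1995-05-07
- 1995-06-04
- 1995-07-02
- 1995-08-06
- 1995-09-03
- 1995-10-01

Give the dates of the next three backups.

1995-11-05, 1995-12-03, 1996-01-07

These are Sundays at 28- or 35-day spacing (28, 28, 35, 28, 28).
The pattern: 1st Sunday of the month.
1st Sunday of November 1995: 1995-11-05.
1st Sunday of December 1995: 1995-12-03.
January 1996 — 1st Sunday is 1996-01-07.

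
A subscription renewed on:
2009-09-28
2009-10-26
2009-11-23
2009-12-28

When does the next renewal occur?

All dates are Mondays, 28, 28, 35 days apart.
Specifically, the 4th Monday of each month.
January 2010 — 4th Monday is 2010-01-25.

2010-01-25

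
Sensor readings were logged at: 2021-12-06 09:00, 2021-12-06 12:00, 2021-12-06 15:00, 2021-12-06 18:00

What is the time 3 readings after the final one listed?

The interval is a steady 3 hours (3, 3, 3).
2021-12-06 18:00 + 3 h = 2021-12-06 21:00.
2021-12-06 21:00 + 3 h = 2021-12-07 00:00.
2021-12-07 00:00 + 3 h = 2021-12-07 03:00.

2021-12-07 03:00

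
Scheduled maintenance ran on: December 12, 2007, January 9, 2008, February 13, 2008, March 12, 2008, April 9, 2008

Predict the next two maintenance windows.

May 14, 2008; June 11, 2008

All dates are Wednesdays, 28, 35, 28, 28 days apart.
Specifically, the 2nd Wednesday of each month.
2nd Wednesday of May 2008: May 14, 2008.
June 2008 — 2nd Wednesday is June 11, 2008.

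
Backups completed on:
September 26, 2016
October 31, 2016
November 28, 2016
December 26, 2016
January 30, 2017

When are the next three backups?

February 27, 2017; March 27, 2017; April 24, 2017

These are Mondays with 35, 28, 28, 35-day gaps.
Each is the final Monday of its month — October 31, 2016 is past the 28th, so '4th Monday' doesn't fit.
February 2017 ends with Monday February 27, 2017.
March 2017 ends with Monday March 27, 2017.
Last Monday of April 2017: April 24, 2017.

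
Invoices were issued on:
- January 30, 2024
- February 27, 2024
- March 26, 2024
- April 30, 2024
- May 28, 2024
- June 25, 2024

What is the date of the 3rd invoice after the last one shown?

These are Tuesdays with 28, 28, 35, 28, 28-day gaps.
Each is the final Tuesday of its month — January 30, 2024 is past the 28th, so '4th Tuesday' doesn't fit.
Last Tuesday of July 2024: July 30, 2024.
Last Tuesday of August 2024: August 27, 2024.
Last Tuesday of September 2024: September 24, 2024.

September 24, 2024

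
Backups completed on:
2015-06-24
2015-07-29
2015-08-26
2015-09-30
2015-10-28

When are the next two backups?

These are Wednesdays with 35, 28, 35, 28-day gaps.
Each is the final Wednesday of its month — 2015-07-29 is past the 28th, so '4th Wednesday' doesn't fit.
November 2015 ends with Wednesday 2015-11-25.
December 2015 ends with Wednesday 2015-12-30.

2015-11-25, 2015-12-30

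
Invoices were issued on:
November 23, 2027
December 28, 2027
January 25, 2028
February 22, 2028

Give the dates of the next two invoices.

March 28, 2028; April 25, 2028

These are Tuesdays at 28- or 35-day spacing (35, 28, 28).
The pattern: 4th Tuesday of the month.
4th Tuesday of March 2028: March 28, 2028.
April 2028 — 4th Tuesday is April 25, 2028.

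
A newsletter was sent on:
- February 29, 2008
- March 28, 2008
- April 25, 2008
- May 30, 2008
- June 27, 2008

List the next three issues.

Every date is a Friday; gaps 28, 28, 35, 28 days.
Each is the last Friday of its month (at least one falls on the 29th or later, ruling out '4th Friday').
Last Friday of July 2008: July 25, 2008.
Last Friday of August 2008: August 29, 2008.
September 2008 ends with Friday September 26, 2008.

July 25, 2008; August 29, 2008; September 26, 2008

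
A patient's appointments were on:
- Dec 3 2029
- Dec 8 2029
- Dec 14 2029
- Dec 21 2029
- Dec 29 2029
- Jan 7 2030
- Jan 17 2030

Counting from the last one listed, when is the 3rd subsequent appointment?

The spacing grows by 1 each time: 5, 6, 7, 8, 9, 10 days.
Next gap: 11 days. Jan 17 2030 + 11 days = Jan 28 2030.
Next gap: 12 days. Jan 28 2030 + 12 days = Feb 9 2030.
Next gap: 13 days. Feb 9 2030 + 13 days = Feb 22 2030.

Feb 22 2030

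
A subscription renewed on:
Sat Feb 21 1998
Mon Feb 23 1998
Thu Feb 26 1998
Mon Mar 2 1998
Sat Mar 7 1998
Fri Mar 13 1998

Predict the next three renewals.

Fri Mar 20 1998, Sat Mar 28 1998, Mon Apr 6 1998

Intervals are 2, 3, 4, 5, 6 days — an arithmetic progression with common difference 1.
Next gap: 7 days. Fri Mar 13 1998 + 7 days = Fri Mar 20 1998.
Next gap: 8 days. Fri Mar 20 1998 + 8 days = Sat Mar 28 1998.
Next gap: 9 days. Sat Mar 28 1998 + 9 days = Mon Apr 6 1998.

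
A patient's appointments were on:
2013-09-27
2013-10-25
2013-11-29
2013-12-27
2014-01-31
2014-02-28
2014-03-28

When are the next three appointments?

2014-04-25, 2014-05-30, 2014-06-27

Every date is a Friday; gaps 28, 35, 28, 35, 28, 28 days.
Each is the last Friday of its month (at least one falls on the 29th or later, ruling out '4th Friday').
April 2014 ends with Friday 2014-04-25.
May 2014 ends with Friday 2014-05-30.
June 2014 ends with Friday 2014-06-27.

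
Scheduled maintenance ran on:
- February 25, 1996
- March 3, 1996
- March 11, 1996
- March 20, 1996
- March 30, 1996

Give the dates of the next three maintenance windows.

Intervals are 7, 8, 9, 10 days — an arithmetic progression with common difference 1.
Next gap: 11 days. March 30, 1996 + 11 days = April 10, 1996.
Next gap: 12 days. April 10, 1996 + 12 days = April 22, 1996.
Next gap: 13 days. April 22, 1996 + 13 days = May 5, 1996.

April 10, 1996; April 22, 1996; May 5, 1996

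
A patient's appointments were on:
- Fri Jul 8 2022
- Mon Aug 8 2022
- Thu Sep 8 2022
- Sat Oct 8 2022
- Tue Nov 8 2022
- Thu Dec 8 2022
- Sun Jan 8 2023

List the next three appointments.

Wed Feb 8 2023, Wed Mar 8 2023, Sat Apr 8 2023

Gaps: 31, 31, 30, 31, 30, 31 days — not constant. Every event is on the 8th of the month.
Pattern: the 8th of each month.
February 2023: Wed Feb 8 2023.
March 2023: Wed Mar 8 2023.
April 2023: Sat Apr 8 2023.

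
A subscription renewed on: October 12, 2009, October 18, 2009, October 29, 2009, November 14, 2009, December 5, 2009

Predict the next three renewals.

December 31, 2009; January 31, 2010; March 8, 2010

Intervals are 6, 11, 16, 21 days — an arithmetic progression with common difference 5.
Next gap: 26 days. December 5, 2009 + 26 days = December 31, 2009.
Next gap: 31 days. December 31, 2009 + 31 days = January 31, 2010.
Next gap: 36 days. January 31, 2010 + 36 days = March 8, 2010.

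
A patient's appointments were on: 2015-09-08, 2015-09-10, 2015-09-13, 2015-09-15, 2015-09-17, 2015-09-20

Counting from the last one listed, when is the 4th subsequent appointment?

2015-09-29

Gaps: 2, 3, 2, 2, 3 days — not constant, but cyclic with period 3.
The events fall on every Tuesday, Thursday and Sunday.
Next Tuesday: 2015-09-22.
The following Thursday is 2015-09-24.
The following Sunday is 2015-09-27.
Next Tuesday: 2015-09-29.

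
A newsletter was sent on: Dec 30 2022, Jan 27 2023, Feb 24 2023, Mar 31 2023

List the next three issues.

Apr 28 2023, May 26 2023, Jun 30 2023

These are Fridays with 28, 28, 35-day gaps.
Each is the final Friday of its month — Dec 30 2022 is past the 28th, so '4th Friday' doesn't fit.
April 2023 ends with Friday Apr 28 2023.
May 2023 ends with Friday May 26 2023.
Last Friday of June 2023: Jun 30 2023.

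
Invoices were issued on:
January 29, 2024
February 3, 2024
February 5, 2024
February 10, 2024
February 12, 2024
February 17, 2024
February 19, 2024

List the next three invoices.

Gaps: 5, 2, 5, 2, 5, 2 days — not constant, but cyclic with period 2.
The events fall on every Monday and Saturday.
Next Saturday: February 24, 2024.
Next Monday: February 26, 2024.
The following Saturday is March 2, 2024.

February 24, 2024; February 26, 2024; March 2, 2024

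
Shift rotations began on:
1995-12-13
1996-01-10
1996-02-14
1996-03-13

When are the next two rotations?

1996-04-10, 1996-05-08

All dates are Wednesdays, 28, 35, 28 days apart.
Specifically, the 2nd Wednesday of each month.
2nd Wednesday of April 1996: 1996-04-10.
2nd Wednesday of May 1996: 1996-05-08.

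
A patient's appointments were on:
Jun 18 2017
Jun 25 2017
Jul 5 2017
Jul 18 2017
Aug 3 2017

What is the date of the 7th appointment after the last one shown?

Gaps: 7, 10, 13, 16 days — each gap is 3 larger than the previous one.
Next gap: 19 days. Aug 3 2017 + 19 days = Aug 22 2017.
Next gap: 22 days. Aug 22 2017 + 22 days = Sep 13 2017.
Next gap: 25 days. Sep 13 2017 + 25 days = Oct 8 2017.
Next gap: 28 days. Oct 8 2017 + 28 days = Nov 5 2017.
Next gap: 31 days. Nov 5 2017 + 31 days = Dec 6 2017.
Next gap: 34 days. Dec 6 2017 + 34 days = Jan 9 2018.
Next gap: 37 days. Jan 9 2018 + 37 days = Feb 15 2018.

Feb 15 2018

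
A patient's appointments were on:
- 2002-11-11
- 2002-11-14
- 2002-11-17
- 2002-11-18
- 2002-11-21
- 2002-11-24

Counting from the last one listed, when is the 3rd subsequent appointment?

2002-12-01

The gap pattern 3, 3, 1, 3, 3 repeats every 3 events.
These are the Mondays, Thursdays and Sundays of each week.
The following Monday is 2002-11-25.
The following Thursday is 2002-11-28.
Next Sunday: 2002-12-01.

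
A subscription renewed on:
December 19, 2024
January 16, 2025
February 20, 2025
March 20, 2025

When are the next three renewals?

April 17, 2025; May 15, 2025; June 19, 2025

All dates are Thursdays, 28, 35, 28 days apart.
Specifically, the 3rd Thursday of each month.
April 2025 — 3rd Thursday is April 17, 2025.
May 2025 — 3rd Thursday is May 15, 2025.
June 2025 — 3rd Thursday is June 19, 2025.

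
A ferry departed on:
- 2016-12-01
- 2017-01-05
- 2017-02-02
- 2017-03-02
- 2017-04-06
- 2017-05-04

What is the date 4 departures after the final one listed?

2017-09-07

Gaps: 35, 28, 28, 35, 28 days — a mix of 28 and 35. Every date is a Thursday.
Each is the 1st Thursday of its month.
June 2017 — 1st Thursday is 2017-06-01.
1st Thursday of July 2017: 2017-07-06.
1st Thursday of August 2017: 2017-08-03.
September 2017 — 1st Thursday is 2017-09-07.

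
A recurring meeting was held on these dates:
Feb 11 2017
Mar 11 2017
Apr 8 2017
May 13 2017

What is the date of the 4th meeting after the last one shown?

Sep 9 2017

Gaps: 28, 28, 35 days — a mix of 28 and 35. Every date is a Saturday.
Each is the 2nd Saturday of its month.
June 2017 — 2nd Saturday is Jun 10 2017.
July 2017 — 2nd Saturday is Jul 8 2017.
2nd Saturday of August 2017: Aug 12 2017.
2nd Saturday of September 2017: Sep 9 2017.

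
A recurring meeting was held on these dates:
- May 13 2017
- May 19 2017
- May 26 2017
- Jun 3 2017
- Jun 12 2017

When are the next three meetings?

Jun 22 2017, Jul 3 2017, Jul 15 2017

Intervals are 6, 7, 8, 9 days — an arithmetic progression with common difference 1.
Next gap: 10 days. Jun 12 2017 + 10 days = Jun 22 2017.
Next gap: 11 days. Jun 22 2017 + 11 days = Jul 3 2017.
Next gap: 12 days. Jul 3 2017 + 12 days = Jul 15 2017.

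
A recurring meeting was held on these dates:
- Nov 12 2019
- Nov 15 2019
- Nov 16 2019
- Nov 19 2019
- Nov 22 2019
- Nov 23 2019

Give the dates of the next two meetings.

Nov 26 2019, Nov 29 2019

Every event lands on a Tuesday or Friday or Saturday (gaps cycle 3, 1, 3, 3, 1).
So the schedule is: every Tuesday, Friday and Saturday.
The following Tuesday is Nov 26 2019.
The following Friday is Nov 29 2019.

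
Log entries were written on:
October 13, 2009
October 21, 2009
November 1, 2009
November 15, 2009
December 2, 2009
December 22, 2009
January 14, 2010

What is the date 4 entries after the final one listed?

Gaps: 8, 11, 14, 17, 20, 23 days — each gap is 3 larger than the previous one.
Next gap: 26 days. January 14, 2010 + 26 days = February 9, 2010.
Next gap: 29 days. February 9, 2010 + 29 days = March 10, 2010.
Next gap: 32 days. March 10, 2010 + 32 days = April 11, 2010.
Next gap: 35 days. April 11, 2010 + 35 days = May 16, 2010.

May 16, 2010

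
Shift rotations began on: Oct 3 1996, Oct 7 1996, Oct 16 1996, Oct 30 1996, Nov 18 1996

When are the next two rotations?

Dec 12 1996, Jan 10 1997

The spacing grows by 5 each time: 4, 9, 14, 19 days.
Next gap: 24 days. Nov 18 1996 + 24 days = Dec 12 1996.
Next gap: 29 days. Dec 12 1996 + 29 days = Jan 10 1997.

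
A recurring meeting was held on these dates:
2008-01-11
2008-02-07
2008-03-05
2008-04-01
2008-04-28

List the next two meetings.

2008-05-25, 2008-06-21

Every event comes 27 days after the last (27, 27, 27, 27).
2008-04-28 + 27 days = 2008-05-25.
2008-05-25 + 27 days = 2008-06-21.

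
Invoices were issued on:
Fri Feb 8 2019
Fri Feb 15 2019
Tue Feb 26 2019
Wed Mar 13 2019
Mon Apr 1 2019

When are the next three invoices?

Wed Apr 24 2019, Tue May 21 2019, Fri Jun 21 2019

Intervals are 7, 11, 15, 19 days — an arithmetic progression with common difference 4.
Next gap: 23 days. Mon Apr 1 2019 + 23 days = Wed Apr 24 2019.
Next gap: 27 days. Wed Apr 24 2019 + 27 days = Tue May 21 2019.
Next gap: 31 days. Tue May 21 2019 + 31 days = Fri Jun 21 2019.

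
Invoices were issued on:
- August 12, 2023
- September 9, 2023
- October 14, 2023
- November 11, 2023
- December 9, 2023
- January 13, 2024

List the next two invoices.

These are Saturdays at 28- or 35-day spacing (28, 35, 28, 28, 35).
The pattern: 2nd Saturday of the month.
February 2024 — 2nd Saturday is February 10, 2024.
March 2024 — 2nd Saturday is March 9, 2024.

February 10, 2024; March 9, 2024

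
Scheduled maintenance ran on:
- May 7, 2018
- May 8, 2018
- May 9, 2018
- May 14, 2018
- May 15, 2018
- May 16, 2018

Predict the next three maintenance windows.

May 21, 2018; May 22, 2018; May 23, 2018

The gap pattern 1, 1, 5, 1, 1 repeats every 3 events.
These are the Mondays, Tuesdays and Wednesdays of each week.
The following Monday is May 21, 2018.
The following Tuesday is May 22, 2018.
The following Wednesday is May 23, 2018.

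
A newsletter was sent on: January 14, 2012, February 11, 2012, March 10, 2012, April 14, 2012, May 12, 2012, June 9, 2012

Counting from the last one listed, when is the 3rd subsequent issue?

Gaps: 28, 28, 35, 28, 28 days — a mix of 28 and 35. Every date is a Saturday.
Each is the 2nd Saturday of its month.
2nd Saturday of July 2012: July 14, 2012.
August 2012 — 2nd Saturday is August 11, 2012.
2nd Saturday of September 2012: September 8, 2012.

September 8, 2012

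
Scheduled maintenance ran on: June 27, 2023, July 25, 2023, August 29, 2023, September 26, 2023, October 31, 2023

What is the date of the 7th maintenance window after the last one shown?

Every date is a Tuesday; gaps 28, 35, 28, 35 days.
Each is the last Tuesday of its month (at least one falls on the 29th or later, ruling out '4th Tuesday').
November 2023 ends with Tuesday November 28, 2023.
December 2023 ends with Tuesday December 26, 2023.
January 2024 ends with Tuesday January 30, 2024.
Last Tuesday of February 2024: February 27, 2024.
March 2024 ends with Tuesday March 26, 2024.
Last Tuesday of April 2024: April 30, 2024.
May 2024 ends with Tuesday May 28, 2024.

May 28, 2024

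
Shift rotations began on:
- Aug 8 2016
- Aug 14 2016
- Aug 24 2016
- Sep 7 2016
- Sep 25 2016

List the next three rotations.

The spacing grows by 4 each time: 6, 10, 14, 18 days.
Next gap: 22 days. Sep 25 2016 + 22 days = Oct 17 2016.
Next gap: 26 days. Oct 17 2016 + 26 days = Nov 12 2016.
Next gap: 30 days. Nov 12 2016 + 30 days = Dec 12 2016.

Oct 17 2016, Nov 12 2016, Dec 12 2016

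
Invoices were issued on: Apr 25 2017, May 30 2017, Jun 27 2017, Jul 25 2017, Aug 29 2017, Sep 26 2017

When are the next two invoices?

Every date is a Tuesday; gaps 35, 28, 28, 35, 28 days.
Each is the last Tuesday of its month (at least one falls on the 29th or later, ruling out '4th Tuesday').
Last Tuesday of October 2017: Oct 31 2017.
Last Tuesday of November 2017: Nov 28 2017.

Oct 31 2017, Nov 28 2017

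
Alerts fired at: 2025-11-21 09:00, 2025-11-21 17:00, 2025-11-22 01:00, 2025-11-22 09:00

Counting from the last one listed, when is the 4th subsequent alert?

Gaps: 8, 8, 8 hours — each event is 8 hours after the previous one.
2025-11-22 09:00 + 8 h = 2025-11-22 17:00.
2025-11-22 17:00 + 8 h = 2025-11-23 01:00.
2025-11-23 01:00 + 8 h = 2025-11-23 09:00.
2025-11-23 09:00 + 8 h = 2025-11-23 17:00.

2025-11-23 17:00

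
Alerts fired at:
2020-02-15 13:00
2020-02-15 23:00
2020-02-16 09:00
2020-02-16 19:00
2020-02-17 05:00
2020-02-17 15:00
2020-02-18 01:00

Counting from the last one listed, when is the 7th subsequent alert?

2020-02-20 23:00

The interval is a steady 10 hours (10, 10, 10, 10, 10, 10).
2020-02-18 01:00 + 10 h = 2020-02-18 11:00.
2020-02-18 11:00 + 10 h = 2020-02-18 21:00.
2020-02-18 21:00 + 10 h = 2020-02-19 07:00.
2020-02-19 07:00 + 10 h = 2020-02-19 17:00.
2020-02-19 17:00 + 10 h = 2020-02-20 03:00.
2020-02-20 03:00 + 10 h = 2020-02-20 13:00.
2020-02-20 13:00 + 10 h = 2020-02-20 23:00.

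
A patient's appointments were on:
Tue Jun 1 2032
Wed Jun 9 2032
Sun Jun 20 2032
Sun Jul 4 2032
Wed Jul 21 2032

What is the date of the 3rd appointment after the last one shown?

Gaps: 8, 11, 14, 17 days — each gap is 3 larger than the previous one.
Next gap: 20 days. Wed Jul 21 2032 + 20 days = Tue Aug 10 2032.
Next gap: 23 days. Tue Aug 10 2032 + 23 days = Thu Sep 2 2032.
Next gap: 26 days. Thu Sep 2 2032 + 26 days = Tue Sep 28 2032.

Tue Sep 28 2032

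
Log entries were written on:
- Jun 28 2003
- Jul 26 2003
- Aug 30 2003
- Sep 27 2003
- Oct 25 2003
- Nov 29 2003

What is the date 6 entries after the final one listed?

May 29 2004

All Saturdays; the gaps (28, 35, 28, 28, 35) vary with month length.
This is the last Saturday of each month.
December 2003 ends with Saturday Dec 27 2003.
Last Saturday of January 2004: Jan 31 2004.
February 2004 ends with Saturday Feb 28 2004.
Last Saturday of March 2004: Mar 27 2004.
April 2004 ends with Saturday Apr 24 2004.
Last Saturday of May 2004: May 29 2004.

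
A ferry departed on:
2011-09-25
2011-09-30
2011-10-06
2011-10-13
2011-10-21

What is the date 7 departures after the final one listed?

2012-01-13

Gaps: 5, 6, 7, 8 days — each gap is 1 larger than the previous one.
Next gap: 9 days. 2011-10-21 + 9 days = 2011-10-30.
Next gap: 10 days. 2011-10-30 + 10 days = 2011-11-09.
Next gap: 11 days. 2011-11-09 + 11 days = 2011-11-20.
Next gap: 12 days. 2011-11-20 + 12 days = 2011-12-02.
Next gap: 13 days. 2011-12-02 + 13 days = 2011-12-15.
Next gap: 14 days. 2011-12-15 + 14 days = 2011-12-29.
Next gap: 15 days. 2011-12-29 + 15 days = 2012-01-13.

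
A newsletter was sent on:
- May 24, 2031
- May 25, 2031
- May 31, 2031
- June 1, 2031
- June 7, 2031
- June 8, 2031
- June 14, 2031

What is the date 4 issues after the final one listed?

June 28, 2031

Gaps: 1, 6, 1, 6, 1, 6 days — not constant, but cyclic with period 2.
The events fall on every Saturday and Sunday.
The following Sunday is June 15, 2031.
The following Saturday is June 21, 2031.
The following Sunday is June 22, 2031.
The following Saturday is June 28, 2031.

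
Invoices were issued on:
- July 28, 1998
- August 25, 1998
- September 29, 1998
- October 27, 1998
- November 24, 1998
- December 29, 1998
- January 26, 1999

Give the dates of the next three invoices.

Every date is a Tuesday; gaps 28, 35, 28, 28, 35, 28 days.
Each is the last Tuesday of its month (at least one falls on the 29th or later, ruling out '4th Tuesday').
February 1999 ends with Tuesday February 23, 1999.
Last Tuesday of March 1999: March 30, 1999.
April 1999 ends with Tuesday April 27, 1999.

February 23, 1999; March 30, 1999; April 27, 1999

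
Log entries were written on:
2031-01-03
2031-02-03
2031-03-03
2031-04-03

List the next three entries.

2031-05-03, 2031-06-03, 2031-07-03

Gaps: 31, 28, 31 days — not constant. Every event is on the 3rd of the month.
Pattern: the 3rd of each month.
May 2031: 2031-05-03.
Next: June 2031 → 2031-06-03.
Next: July 2031 → 2031-07-03.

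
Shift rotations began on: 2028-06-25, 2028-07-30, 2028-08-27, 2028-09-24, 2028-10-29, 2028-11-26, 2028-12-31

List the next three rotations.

These are Sundays with 35, 28, 28, 35, 28, 35-day gaps.
Each is the final Sunday of its month — 2028-07-30 is past the 28th, so '4th Sunday' doesn't fit.
January 2029 ends with Sunday 2029-01-28.
Last Sunday of February 2029: 2029-02-25.
March 2029 ends with Sunday 2029-03-25.

2029-01-28, 2029-02-25, 2029-03-25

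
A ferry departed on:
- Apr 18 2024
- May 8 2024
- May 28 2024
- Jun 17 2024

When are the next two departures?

Jul 7 2024, Jul 27 2024

Gaps between consecutive events: 20, 20, 20 days — a constant 20-day interval.
Jun 17 2024 + 20 days = Jul 7 2024.
Jul 7 2024 + 20 days = Jul 27 2024.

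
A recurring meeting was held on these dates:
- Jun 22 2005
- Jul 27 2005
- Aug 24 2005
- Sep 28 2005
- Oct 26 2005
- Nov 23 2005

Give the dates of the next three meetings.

All dates are Wednesdays, 35, 28, 35, 28, 28 days apart.
Specifically, the 4th Wednesday of each month.
4th Wednesday of December 2005: Dec 28 2005.
January 2006 — 4th Wednesday is Jan 25 2006.
February 2006 — 4th Wednesday is Feb 22 2006.

Dec 28 2005, Jan 25 2006, Feb 22 2006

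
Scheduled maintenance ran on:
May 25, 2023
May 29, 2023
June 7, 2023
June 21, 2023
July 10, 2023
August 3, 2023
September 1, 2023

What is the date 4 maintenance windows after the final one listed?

February 14, 2024

Intervals are 4, 9, 14, 19, 24, 29 days — an arithmetic progression with common difference 5.
Next gap: 34 days. September 1, 2023 + 34 days = October 5, 2023.
Next gap: 39 days. October 5, 2023 + 39 days = November 13, 2023.
Next gap: 44 days. November 13, 2023 + 44 days = December 27, 2023.
Next gap: 49 days. December 27, 2023 + 49 days = February 14, 2024.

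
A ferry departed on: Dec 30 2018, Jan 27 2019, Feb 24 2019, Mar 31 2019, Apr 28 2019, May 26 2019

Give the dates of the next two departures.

These are Sundays with 28, 28, 35, 28, 28-day gaps.
Each is the final Sunday of its month — Dec 30 2018 is past the 28th, so '4th Sunday' doesn't fit.
June 2019 ends with Sunday Jun 30 2019.
July 2019 ends with Sunday Jul 28 2019.

Jun 30 2019, Jul 28 2019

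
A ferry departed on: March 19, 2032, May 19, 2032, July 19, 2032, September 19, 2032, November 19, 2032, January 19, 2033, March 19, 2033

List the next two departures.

May 19, 2033; July 19, 2033

Each date is the 19th; the gaps (61, 61, 62, 61, 61, 59) track the month lengths.
The rule is the 19th of every 2 months.
May 2033: May 19, 2033.
July 2033: July 19, 2033.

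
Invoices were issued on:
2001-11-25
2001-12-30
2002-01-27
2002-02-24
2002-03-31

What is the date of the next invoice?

2002-04-28

These are Sundays with 35, 28, 28, 35-day gaps.
Each is the final Sunday of its month — 2001-12-30 is past the 28th, so '4th Sunday' doesn't fit.
Last Sunday of April 2002: 2002-04-28.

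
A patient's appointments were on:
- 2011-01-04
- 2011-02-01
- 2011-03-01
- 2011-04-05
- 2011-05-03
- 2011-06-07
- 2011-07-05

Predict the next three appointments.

All dates are Tuesdays, 28, 28, 35, 28, 35, 28 days apart.
Specifically, the 1st Tuesday of each month.
August 2011 — 1st Tuesday is 2011-08-02.
1st Tuesday of September 2011: 2011-09-06.
1st Tuesday of October 2011: 2011-10-04.

2011-08-02, 2011-09-06, 2011-10-04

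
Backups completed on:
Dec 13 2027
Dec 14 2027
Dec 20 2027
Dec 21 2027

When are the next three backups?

The gap pattern 1, 6, 1 repeats every 2 events.
These are the Mondays and Tuesdays of each week.
Next Monday: Dec 27 2027.
Next Tuesday: Dec 28 2027.
The following Monday is Jan 3 2028.

Dec 27 2027, Dec 28 2027, Jan 3 2028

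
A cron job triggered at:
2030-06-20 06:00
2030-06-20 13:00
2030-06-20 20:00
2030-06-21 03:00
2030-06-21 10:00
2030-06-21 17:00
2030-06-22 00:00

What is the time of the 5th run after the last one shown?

2030-06-23 11:00

Gaps: 7, 7, 7, 7, 7, 7 hours — each event is 7 hours after the previous one.
2030-06-22 00:00 + 7 h = 2030-06-22 07:00.
2030-06-22 07:00 + 7 h = 2030-06-22 14:00.
2030-06-22 14:00 + 7 h = 2030-06-22 21:00.
2030-06-22 21:00 + 7 h = 2030-06-23 04:00.
2030-06-23 04:00 + 7 h = 2030-06-23 11:00.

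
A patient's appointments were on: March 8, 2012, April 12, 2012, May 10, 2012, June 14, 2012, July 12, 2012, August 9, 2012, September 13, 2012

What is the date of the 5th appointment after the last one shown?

February 14, 2013

All dates are Thursdays, 35, 28, 35, 28, 28, 35 days apart.
Specifically, the 2nd Thursday of each month.
October 2012 — 2nd Thursday is October 11, 2012.
November 2012 — 2nd Thursday is November 8, 2012.
2nd Thursday of December 2012: December 13, 2012.
2nd Thursday of January 2013: January 10, 2013.
February 2013 — 2nd Thursday is February 14, 2013.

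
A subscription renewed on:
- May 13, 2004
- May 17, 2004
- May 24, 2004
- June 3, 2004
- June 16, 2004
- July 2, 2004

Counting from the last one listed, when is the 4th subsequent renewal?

Intervals are 4, 7, 10, 13, 16 days — an arithmetic progression with common difference 3.
Next gap: 19 days. July 2, 2004 + 19 days = July 21, 2004.
Next gap: 22 days. July 21, 2004 + 22 days = August 12, 2004.
Next gap: 25 days. August 12, 2004 + 25 days = September 6, 2004.
Next gap: 28 days. September 6, 2004 + 28 days = October 4, 2004.

October 4, 2004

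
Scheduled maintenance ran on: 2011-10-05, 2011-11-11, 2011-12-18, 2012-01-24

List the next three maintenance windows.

Gaps between consecutive events: 37, 37, 37 days — a constant 37-day interval.
2012-01-24 + 37 days = 2012-03-01.
2012-03-01 + 37 days = 2012-04-07.
2012-04-07 + 37 days = 2012-05-14.

2012-03-01, 2012-04-07, 2012-05-14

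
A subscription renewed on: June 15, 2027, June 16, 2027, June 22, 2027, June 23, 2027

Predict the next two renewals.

Every event lands on a Tuesday or Wednesday (gaps cycle 1, 6, 1).
So the schedule is: every Tuesday and Wednesday.
The following Tuesday is June 29, 2027.
Next Wednesday: June 30, 2027.

June 29, 2027; June 30, 2027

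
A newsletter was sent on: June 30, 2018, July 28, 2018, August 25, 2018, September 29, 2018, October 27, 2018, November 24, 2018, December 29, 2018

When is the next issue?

January 26, 2019

All Saturdays; the gaps (28, 28, 35, 28, 28, 35) vary with month length.
This is the last Saturday of each month.
January 2019 ends with Saturday January 26, 2019.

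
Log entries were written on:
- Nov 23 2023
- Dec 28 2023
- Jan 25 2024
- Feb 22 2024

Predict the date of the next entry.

Mar 28 2024

All dates are Thursdays, 35, 28, 28 days apart.
Specifically, the 4th Thursday of each month.
4th Thursday of March 2024: Mar 28 2024.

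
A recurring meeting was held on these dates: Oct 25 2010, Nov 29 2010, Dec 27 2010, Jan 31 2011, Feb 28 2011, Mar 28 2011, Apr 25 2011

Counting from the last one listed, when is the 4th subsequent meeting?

Aug 29 2011

Every date is a Monday; gaps 35, 28, 35, 28, 28, 28 days.
Each is the last Monday of its month (at least one falls on the 29th or later, ruling out '4th Monday').
Last Monday of May 2011: May 30 2011.
Last Monday of June 2011: Jun 27 2011.
July 2011 ends with Monday Jul 25 2011.
August 2011 ends with Monday Aug 29 2011.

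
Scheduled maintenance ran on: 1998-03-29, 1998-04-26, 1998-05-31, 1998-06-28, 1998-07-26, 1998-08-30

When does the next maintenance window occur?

All Sundays; the gaps (28, 35, 28, 28, 35) vary with month length.
This is the last Sunday of each month.
Last Sunday of September 1998: 1998-09-27.

1998-09-27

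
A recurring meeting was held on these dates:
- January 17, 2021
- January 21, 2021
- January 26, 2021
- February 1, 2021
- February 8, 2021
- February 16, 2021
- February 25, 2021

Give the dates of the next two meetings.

Intervals are 4, 5, 6, 7, 8, 9 days — an arithmetic progression with common difference 1.
Next gap: 10 days. February 25, 2021 + 10 days = March 7, 2021.
Next gap: 11 days. March 7, 2021 + 11 days = March 18, 2021.

March 7, 2021; March 18, 2021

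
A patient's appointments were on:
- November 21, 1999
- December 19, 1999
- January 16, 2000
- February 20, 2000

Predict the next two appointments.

March 19, 2000; April 16, 2000

These are Sundays at 28- or 35-day spacing (28, 28, 35).
The pattern: 3rd Sunday of the month.
3rd Sunday of March 2000: March 19, 2000.
April 2000 — 3rd Sunday is April 16, 2000.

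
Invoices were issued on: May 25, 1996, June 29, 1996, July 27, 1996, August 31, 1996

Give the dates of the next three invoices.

September 28, 1996; October 26, 1996; November 30, 1996

These are Saturdays with 35, 28, 35-day gaps.
Each is the final Saturday of its month — June 29, 1996 is past the 28th, so '4th Saturday' doesn't fit.
Last Saturday of September 1996: September 28, 1996.
October 1996 ends with Saturday October 26, 1996.
Last Saturday of November 1996: November 30, 1996.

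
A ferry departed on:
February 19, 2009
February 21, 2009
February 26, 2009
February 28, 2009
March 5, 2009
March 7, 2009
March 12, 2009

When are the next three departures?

March 14, 2009; March 19, 2009; March 21, 2009

The gap pattern 2, 5, 2, 5, 2, 5 repeats every 2 events.
These are the Thursdays and Saturdays of each week.
The following Saturday is March 14, 2009.
The following Thursday is March 19, 2009.
Next Saturday: March 21, 2009.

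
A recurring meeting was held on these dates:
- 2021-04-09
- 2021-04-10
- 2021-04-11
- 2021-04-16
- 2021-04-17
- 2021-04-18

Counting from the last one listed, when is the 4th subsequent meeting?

Gaps: 1, 1, 5, 1, 1 days — not constant, but cyclic with period 3.
The events fall on every Friday, Saturday and Sunday.
Next Friday: 2021-04-23.
Next Saturday: 2021-04-24.
The following Sunday is 2021-04-25.
Next Friday: 2021-04-30.

2021-04-30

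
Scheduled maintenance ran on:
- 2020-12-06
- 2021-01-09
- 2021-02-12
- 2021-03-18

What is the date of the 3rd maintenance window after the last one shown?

2021-06-28

Gaps between consecutive events: 34, 34, 34 days — a constant 34-day interval.
2021-03-18 + 34 days = 2021-04-21.
2021-04-21 + 34 days = 2021-05-25.
2021-05-25 + 34 days = 2021-06-28.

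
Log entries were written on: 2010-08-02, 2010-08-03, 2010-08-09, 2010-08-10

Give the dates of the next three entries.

2010-08-16, 2010-08-17, 2010-08-23

The gap pattern 1, 6, 1 repeats every 2 events.
These are the Mondays and Tuesdays of each week.
The following Monday is 2010-08-16.
Next Tuesday: 2010-08-17.
The following Monday is 2010-08-23.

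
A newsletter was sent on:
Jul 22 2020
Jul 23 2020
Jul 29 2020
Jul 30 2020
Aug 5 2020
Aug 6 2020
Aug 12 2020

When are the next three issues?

Every event lands on a Wednesday or Thursday (gaps cycle 1, 6, 1, 6, 1, 6).
So the schedule is: every Wednesday and Thursday.
The following Thursday is Aug 13 2020.
Next Wednesday: Aug 19 2020.
The following Thursday is Aug 20 2020.

Aug 13 2020, Aug 19 2020, Aug 20 2020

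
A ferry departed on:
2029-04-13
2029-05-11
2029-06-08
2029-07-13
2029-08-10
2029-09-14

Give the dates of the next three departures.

2029-10-12, 2029-11-09, 2029-12-14

Gaps: 28, 28, 35, 28, 35 days — a mix of 28 and 35. Every date is a Friday.
Each is the 2nd Friday of its month.
2nd Friday of October 2029: 2029-10-12.
November 2029 — 2nd Friday is 2029-11-09.
2nd Friday of December 2029: 2029-12-14.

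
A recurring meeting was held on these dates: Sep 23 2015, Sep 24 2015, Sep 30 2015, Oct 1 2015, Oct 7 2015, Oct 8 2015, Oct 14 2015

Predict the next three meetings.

Oct 15 2015, Oct 21 2015, Oct 22 2015

The gap pattern 1, 6, 1, 6, 1, 6 repeats every 2 events.
These are the Wednesdays and Thursdays of each week.
Next Thursday: Oct 15 2015.
The following Wednesday is Oct 21 2015.
The following Thursday is Oct 22 2015.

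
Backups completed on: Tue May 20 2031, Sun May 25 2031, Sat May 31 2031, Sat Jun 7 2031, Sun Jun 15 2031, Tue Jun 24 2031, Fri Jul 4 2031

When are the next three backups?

Intervals are 5, 6, 7, 8, 9, 10 days — an arithmetic progression with common difference 1.
Next gap: 11 days. Fri Jul 4 2031 + 11 days = Tue Jul 15 2031.
Next gap: 12 days. Tue Jul 15 2031 + 12 days = Sun Jul 27 2031.
Next gap: 13 days. Sun Jul 27 2031 + 13 days = Sat Aug 9 2031.

Tue Jul 15 2031, Sun Jul 27 2031, Sat Aug 9 2031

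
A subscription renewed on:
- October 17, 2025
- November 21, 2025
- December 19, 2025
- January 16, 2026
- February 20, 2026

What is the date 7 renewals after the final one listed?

These are Fridays at 28- or 35-day spacing (35, 28, 28, 35).
The pattern: 3rd Friday of the month.
3rd Friday of March 2026: March 20, 2026.
3rd Friday of April 2026: April 17, 2026.
3rd Friday of May 2026: May 15, 2026.
June 2026 — 3rd Friday is June 19, 2026.
July 2026 — 3rd Friday is July 17, 2026.
3rd Friday of August 2026: August 21, 2026.
September 2026 — 3rd Friday is September 18, 2026.

September 18, 2026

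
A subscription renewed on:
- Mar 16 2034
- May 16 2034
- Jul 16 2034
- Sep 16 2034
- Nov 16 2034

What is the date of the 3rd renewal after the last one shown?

May 16 2035

Each date is the 16th; the gaps (61, 61, 62, 61) track the month lengths.
The rule is the 16th of every 2 months.
Next: January 2035 → Jan 16 2035.
March 2035: Mar 16 2035.
Next: May 2035 → May 16 2035.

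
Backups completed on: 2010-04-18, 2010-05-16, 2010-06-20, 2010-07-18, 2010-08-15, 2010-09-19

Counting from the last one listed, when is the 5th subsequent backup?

All dates are Sundays, 28, 35, 28, 28, 35 days apart.
Specifically, the 3rd Sunday of each month.
3rd Sunday of October 2010: 2010-10-17.
3rd Sunday of November 2010: 2010-11-21.
December 2010 — 3rd Sunday is 2010-12-19.
January 2011 — 3rd Sunday is 2011-01-16.
3rd Sunday of February 2011: 2011-02-20.

2011-02-20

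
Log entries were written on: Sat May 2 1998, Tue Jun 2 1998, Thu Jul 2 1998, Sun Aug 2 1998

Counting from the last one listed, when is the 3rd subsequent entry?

Mon Nov 2 1998

Each date is the 2nd; the gaps (31, 30, 31) track the month lengths.
The rule is the 2nd of each month.
Next: September 1998 → Wed Sep 2 1998.
October 1998: Fri Oct 2 1998.
November 1998: Mon Nov 2 1998.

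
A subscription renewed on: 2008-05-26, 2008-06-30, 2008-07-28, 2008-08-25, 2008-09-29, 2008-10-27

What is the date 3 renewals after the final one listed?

2009-01-26

These are Mondays with 35, 28, 28, 35, 28-day gaps.
Each is the final Monday of its month — 2008-06-30 is past the 28th, so '4th Monday' doesn't fit.
Last Monday of November 2008: 2008-11-24.
December 2008 ends with Monday 2008-12-29.
January 2009 ends with Monday 2009-01-26.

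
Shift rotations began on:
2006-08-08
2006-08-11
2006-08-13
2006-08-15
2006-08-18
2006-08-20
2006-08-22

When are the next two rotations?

Gaps: 3, 2, 2, 3, 2, 2 days — not constant, but cyclic with period 3.
The events fall on every Tuesday, Friday and Sunday.
Next Friday: 2006-08-25.
Next Sunday: 2006-08-27.

2006-08-25, 2006-08-27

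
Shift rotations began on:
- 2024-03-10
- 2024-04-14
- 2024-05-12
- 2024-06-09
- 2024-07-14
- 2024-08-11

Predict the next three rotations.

2024-09-08, 2024-10-13, 2024-11-10

All dates are Sundays, 35, 28, 28, 35, 28 days apart.
Specifically, the 2nd Sunday of each month.
September 2024 — 2nd Sunday is 2024-09-08.
October 2024 — 2nd Sunday is 2024-10-13.
November 2024 — 2nd Sunday is 2024-11-10.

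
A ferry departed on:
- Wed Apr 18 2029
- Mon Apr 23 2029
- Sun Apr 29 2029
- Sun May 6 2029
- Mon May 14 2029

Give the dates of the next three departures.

Wed May 23 2029, Sat Jun 2 2029, Wed Jun 13 2029

Intervals are 5, 6, 7, 8 days — an arithmetic progression with common difference 1.
Next gap: 9 days. Mon May 14 2029 + 9 days = Wed May 23 2029.
Next gap: 10 days. Wed May 23 2029 + 10 days = Sat Jun 2 2029.
Next gap: 11 days. Sat Jun 2 2029 + 11 days = Wed Jun 13 2029.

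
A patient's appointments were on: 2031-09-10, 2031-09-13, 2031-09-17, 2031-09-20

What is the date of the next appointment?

Every event lands on a Wednesday or Saturday (gaps cycle 3, 4, 3).
So the schedule is: every Wednesday and Saturday.
The following Wednesday is 2031-09-24.

2031-09-24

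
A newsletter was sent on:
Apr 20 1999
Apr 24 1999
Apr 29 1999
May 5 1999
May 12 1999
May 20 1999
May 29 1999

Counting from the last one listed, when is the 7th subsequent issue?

Aug 28 1999

The spacing grows by 1 each time: 4, 5, 6, 7, 8, 9 days.
Next gap: 10 days. May 29 1999 + 10 days = Jun 8 1999.
Next gap: 11 days. Jun 8 1999 + 11 days = Jun 19 1999.
Next gap: 12 days. Jun 19 1999 + 12 days = Jul 1 1999.
Next gap: 13 days. Jul 1 1999 + 13 days = Jul 14 1999.
Next gap: 14 days. Jul 14 1999 + 14 days = Jul 28 1999.
Next gap: 15 days. Jul 28 1999 + 15 days = Aug 12 1999.
Next gap: 16 days. Aug 12 1999 + 16 days = Aug 28 1999.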